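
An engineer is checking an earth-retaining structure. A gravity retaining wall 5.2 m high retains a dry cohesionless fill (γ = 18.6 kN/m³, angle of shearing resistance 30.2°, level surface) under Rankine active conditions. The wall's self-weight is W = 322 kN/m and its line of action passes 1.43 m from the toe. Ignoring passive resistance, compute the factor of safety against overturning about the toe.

K_a = tan²(45° − 30.2°/2) = 0.3307.
P_a = ½K_aγH² = 0.5×0.3307×18.6×5.2² = 83.15 kN/m, acting at H/3 = 1.733 m above the base.
Overturning moment M_o = P_a × H/3 = 83.15 × 1.733 = 144.1.
Resisting moment M_r = W × 1.43 = 322 × 1.43 = 460.5.
FS_overturning = M_r/M_o = 460.5/144.1 = 3.195.

3.19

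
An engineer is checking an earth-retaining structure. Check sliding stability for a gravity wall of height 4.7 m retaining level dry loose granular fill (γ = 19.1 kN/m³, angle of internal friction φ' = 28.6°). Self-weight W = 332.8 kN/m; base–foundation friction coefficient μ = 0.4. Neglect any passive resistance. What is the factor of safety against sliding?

1.79

K_a = tan²(45° − 28.6°/2) = 0.3525.
P_a = ½K_aγH² = 0.5×0.3525×19.1×4.7² = 74.37 kN/m, acting at H/3 = 1.567 m above the base.
FS_sliding = μW / P_a = 0.4×332.8 / 74.37 = 1.790.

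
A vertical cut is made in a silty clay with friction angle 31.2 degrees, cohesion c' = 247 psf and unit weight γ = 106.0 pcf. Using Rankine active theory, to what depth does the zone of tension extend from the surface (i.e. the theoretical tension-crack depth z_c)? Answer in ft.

8.27 ft

K_a = tan²(45° − 31.2°/2) = 0.3175; √K_a = 0.5635.
The active pressure is zero where K_a γ z = 2c√K_a, so z_c = 2c/(γ√K_a) = 2×247/(106.0×0.5635) = 8.271 ft.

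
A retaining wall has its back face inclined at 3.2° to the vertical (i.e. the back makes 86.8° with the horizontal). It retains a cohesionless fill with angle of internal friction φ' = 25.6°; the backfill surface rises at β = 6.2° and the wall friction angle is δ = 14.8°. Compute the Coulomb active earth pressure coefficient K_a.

0.414

K_a = sin²(α+φ) / [sin²α · sin(α−δ) · (1 + √{sin(φ+δ)sin(φ−β) / (sin(α−δ)sin(α+β))})²].
With α = 86.8°, φ = 25.6°, δ = 14.8°, β = 6.2°: K_a = 0.4138.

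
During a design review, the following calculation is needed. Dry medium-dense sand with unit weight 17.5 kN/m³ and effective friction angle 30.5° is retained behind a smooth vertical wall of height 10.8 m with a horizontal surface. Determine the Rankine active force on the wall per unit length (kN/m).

K_a = tan²(45° − φ/2) = 0.3267.
P_a = ½ K_a γ H² = 0.5 × 0.3267 × 17.5 × 10.8² = 333.4 kN/m.

333 kN/m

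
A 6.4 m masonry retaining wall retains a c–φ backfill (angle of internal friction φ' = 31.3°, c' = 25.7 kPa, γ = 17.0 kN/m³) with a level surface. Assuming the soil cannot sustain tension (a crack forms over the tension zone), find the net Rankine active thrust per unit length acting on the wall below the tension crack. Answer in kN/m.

2.81 kN/m

K_a = 0.3162; √K_a = 0.5623.
Tension-crack depth z_c = 2c/(γ√K_a) = 2×25.7/(17.0×0.5623) = 5.377 m.
σ_a at base = K_a γ H − 2c√K_a = 0.3162×17.0×6.4 − 2×25.7×0.5623 = 5.500 kPa.
P_a = ½ × 5.500 × (H − z_c) = 0.5×5.500×1.023 = 2.814 kN/m.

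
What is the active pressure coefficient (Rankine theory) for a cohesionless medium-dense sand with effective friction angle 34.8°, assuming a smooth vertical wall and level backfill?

K_a = (1 − sin φ)/(1 + sin φ) = (1 − sin 34.8°)/(1 + sin 34.8°) = 0.2733.

0.273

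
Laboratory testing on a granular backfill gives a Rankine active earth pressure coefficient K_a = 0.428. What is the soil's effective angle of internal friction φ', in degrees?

23.6°

K_a = tan²(45° − φ/2) ⇒ 45° − φ/2 = arctan(√0.428) = 33.19°.
φ = 2(45° − 33.19°) = 23.61°.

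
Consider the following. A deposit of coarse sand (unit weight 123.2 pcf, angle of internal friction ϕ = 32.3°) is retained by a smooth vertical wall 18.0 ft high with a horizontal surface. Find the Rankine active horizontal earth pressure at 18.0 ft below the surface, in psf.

K_a = (1 − sin φ)/(1 + sin φ) = 0.3035.
σ_h = K_a γ z = 0.3035 × 123.2 × 18.0 = 673.0 psf.

673 psf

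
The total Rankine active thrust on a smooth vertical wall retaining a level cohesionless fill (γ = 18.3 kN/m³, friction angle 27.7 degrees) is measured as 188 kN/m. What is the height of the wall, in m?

7.50 m

K_a = 0.3653. P_a = ½ K_a γ H² ⇒ H = √(2P_a/(K_a γ)).
H = √(2×188/(0.3653×18.3)) = 7.499 m.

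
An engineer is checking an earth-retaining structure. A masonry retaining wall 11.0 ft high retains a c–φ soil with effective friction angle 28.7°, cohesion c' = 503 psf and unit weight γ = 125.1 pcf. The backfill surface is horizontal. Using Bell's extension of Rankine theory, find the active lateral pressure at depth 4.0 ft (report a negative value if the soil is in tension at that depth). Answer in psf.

-420 psf

K_a = (1 − sin φ)/(1 + sin φ) = 0.3511.
σ_a = K_a γ z − 2c√K_a = 0.3511×125.1×4.0 − 2×503×0.5926 = -420.4 psf.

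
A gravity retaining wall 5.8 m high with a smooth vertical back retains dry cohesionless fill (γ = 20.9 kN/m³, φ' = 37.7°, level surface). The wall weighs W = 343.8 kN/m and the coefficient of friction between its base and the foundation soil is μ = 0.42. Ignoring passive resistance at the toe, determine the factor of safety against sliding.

1.70

K_a = tan²(45° − 37.7°/2) = 0.2411.
P_a = ½K_aγH² = 0.5×0.2411×20.9×5.8² = 84.74 kN/m, acting at H/3 = 1.933 m above the base.
FS_sliding = μW / P_a = 0.42×343.8 / 84.74 = 1.704.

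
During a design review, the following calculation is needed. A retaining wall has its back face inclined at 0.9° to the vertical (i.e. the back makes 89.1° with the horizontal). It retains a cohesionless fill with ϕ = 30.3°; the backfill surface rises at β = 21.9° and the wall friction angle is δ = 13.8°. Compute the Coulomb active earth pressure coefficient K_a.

K_a = sin²(α+φ) / [sin²α · sin(α−δ) · (1 + √{sin(φ+δ)sin(φ−β) / (sin(α−δ)sin(α+β))})²].
With α = 89.1°, φ = 30.3°, δ = 13.8°, β = 21.9°: K_a = 0.4401.

0.440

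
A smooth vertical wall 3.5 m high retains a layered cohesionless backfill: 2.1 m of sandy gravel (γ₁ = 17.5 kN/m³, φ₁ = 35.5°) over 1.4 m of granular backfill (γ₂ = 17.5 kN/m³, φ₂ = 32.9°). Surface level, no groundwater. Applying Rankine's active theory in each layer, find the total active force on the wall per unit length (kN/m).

K_a1 = tan²(45°−35.5°/2) = 0.2653; K_a2 = tan²(45°−32.9°/2) = 0.2960.
Layer 1: σ at base = K_a1 γ₁ h₁ = 9.748 kPa; P₁ = ½×9.748×2.1 = 10.24.
Layer 2: σ_v at top = γ₁h₁ = 36.75; σ_h top = K_a2×36.75 = 10.88; σ_h base = K_a2×(36.75+17.5×1.4) = 18.13.
P₂ = ½(10.88+18.13)×1.4 = 20.31. Total P_a = 10.24+20.31 = 30.54 kN/m.

30.5 kN/m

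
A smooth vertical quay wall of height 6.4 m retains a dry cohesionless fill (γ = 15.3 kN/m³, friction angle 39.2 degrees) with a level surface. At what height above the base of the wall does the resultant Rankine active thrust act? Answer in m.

2.13 m

K_a = 0.2255.
The pressure distribution is triangular, so the resultant acts at H/3 above the base = 6.4/3 = 2.133 m.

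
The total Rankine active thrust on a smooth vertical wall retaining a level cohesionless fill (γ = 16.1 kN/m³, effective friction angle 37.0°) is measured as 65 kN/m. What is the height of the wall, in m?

5.70 m

K_a = 0.2486. P_a = ½ K_a γ H² ⇒ H = √(2P_a/(K_a γ)).
H = √(2×65/(0.2486×16.1)) = 5.699 m.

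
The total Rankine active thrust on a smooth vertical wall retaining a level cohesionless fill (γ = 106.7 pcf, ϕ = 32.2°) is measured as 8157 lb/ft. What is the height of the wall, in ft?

22.4 ft

K_a = 0.3047. P_a = ½ K_a γ H² ⇒ H = √(2P_a/(K_a γ)).
H = √(2×8157/(0.3047×106.7)) = 22.40 ft.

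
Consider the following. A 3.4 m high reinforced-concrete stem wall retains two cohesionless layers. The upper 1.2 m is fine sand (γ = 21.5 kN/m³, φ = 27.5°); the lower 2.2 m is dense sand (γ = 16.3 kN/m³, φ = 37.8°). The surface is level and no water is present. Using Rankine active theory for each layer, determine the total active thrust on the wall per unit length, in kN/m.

K_a1 = tan²(45°−27.5°/2) = 0.3682; K_a2 = tan²(45°−37.8°/2) = 0.2400.
Layer 1: σ at base = K_a1 γ₁ h₁ = 9.500 kPa; P₁ = ½×9.500×1.2 = 5.700.
Layer 2: σ_v at top = γ₁h₁ = 25.80; σ_h top = K_a2×25.80 = 6.192; σ_h base = K_a2×(25.80+16.3×2.2) = 14.80.
P₂ = ½(6.192+14.80)×2.2 = 23.09. Total P_a = 5.700+23.09 = 28.79 kN/m.

28.8 kN/m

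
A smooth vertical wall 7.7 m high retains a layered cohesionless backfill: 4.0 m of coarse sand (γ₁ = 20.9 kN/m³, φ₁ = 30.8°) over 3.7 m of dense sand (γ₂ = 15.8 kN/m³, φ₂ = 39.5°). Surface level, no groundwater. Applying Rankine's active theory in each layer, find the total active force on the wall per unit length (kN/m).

147 kN/m

K_a1 = tan²(45°−30.8°/2) = 0.3227; K_a2 = tan²(45°−39.5°/2) = 0.2224.
Layer 1: σ at base = K_a1 γ₁ h₁ = 26.98 kPa; P₁ = ½×26.98×4.0 = 53.96.
Layer 2: σ_v at top = γ₁h₁ = 83.60; σ_h top = K_a2×83.60 = 18.60; σ_h base = K_a2×(83.60+15.8×3.7) = 31.60.
P₂ = ½(18.60+31.60)×3.7 = 92.86. Total P_a = 53.96+92.86 = 146.8 kN/m.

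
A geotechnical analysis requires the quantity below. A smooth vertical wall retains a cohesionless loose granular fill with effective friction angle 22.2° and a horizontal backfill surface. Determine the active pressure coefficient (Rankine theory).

K_a = (1 − sin φ)/(1 + sin φ) = (1 − sin 22.2°)/(1 + sin 22.2°) = 0.4515.

0.452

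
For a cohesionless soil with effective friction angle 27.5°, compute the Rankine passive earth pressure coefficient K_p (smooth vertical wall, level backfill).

2.72

K_p = (1 + sin φ)/(1 − sin φ) = tan²(45° + 27.5°/2) = 2.716.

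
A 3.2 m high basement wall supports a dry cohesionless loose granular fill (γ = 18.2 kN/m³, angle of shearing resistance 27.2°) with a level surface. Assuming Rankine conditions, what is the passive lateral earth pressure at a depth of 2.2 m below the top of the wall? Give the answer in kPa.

K_p = (1 + sin φ)/(1 − sin φ) = 2.684.
σ_h = K_p γ z = 2.684 × 18.2 × 2.2 = 107.5 kPa.

107 kPa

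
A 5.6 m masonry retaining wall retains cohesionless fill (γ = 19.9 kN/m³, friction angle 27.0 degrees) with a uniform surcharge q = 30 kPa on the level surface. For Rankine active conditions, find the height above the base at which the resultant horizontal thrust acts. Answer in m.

K_a = 0.3755.
Triangular part P₁ = ½K_aγH² = 117.2 at H/3 = 1.867 m; rectangular part P₂ = K_a q H = 63.09 at H/2 = 2.800 m.
ȳ = (P₁·1.867 + P₂·2.800)/(P₁+P₂) = 2.193 m.

2.19 m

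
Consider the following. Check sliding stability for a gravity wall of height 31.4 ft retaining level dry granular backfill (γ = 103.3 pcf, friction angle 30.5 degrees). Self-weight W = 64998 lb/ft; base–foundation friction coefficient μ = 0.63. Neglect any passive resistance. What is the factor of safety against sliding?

2.46

K_a = tan²(45° − 30.5°/2) = 0.3267.
P_a = ½K_aγH² = 0.5×0.3267×103.3×31.4² = 16640 lb/ft, acting at H/3 = 10.47 ft above the base.
FS_sliding = μW / P_a = 0.63×64998 / 16640 = 2.462.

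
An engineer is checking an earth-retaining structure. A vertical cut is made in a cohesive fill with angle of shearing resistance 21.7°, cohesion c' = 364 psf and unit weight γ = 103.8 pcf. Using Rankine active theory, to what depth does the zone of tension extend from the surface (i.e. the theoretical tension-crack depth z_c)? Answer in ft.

K_a = tan²(45° − 21.7°/2) = 0.4601; √K_a = 0.6783.
The active pressure is zero where K_a γ z = 2c√K_a, so z_c = 2c/(γ√K_a) = 2×364/(103.8×0.6783) = 10.34 ft.

10.3 ft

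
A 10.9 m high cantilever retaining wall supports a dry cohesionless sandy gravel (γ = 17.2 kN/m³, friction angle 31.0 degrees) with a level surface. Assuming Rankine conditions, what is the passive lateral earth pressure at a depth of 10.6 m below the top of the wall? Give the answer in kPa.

K_p = (1 + sin φ)/(1 − sin φ) = 3.124.
σ_h = K_p γ z = 3.124 × 17.2 × 10.6 = 569.6 kPa.

570 kPa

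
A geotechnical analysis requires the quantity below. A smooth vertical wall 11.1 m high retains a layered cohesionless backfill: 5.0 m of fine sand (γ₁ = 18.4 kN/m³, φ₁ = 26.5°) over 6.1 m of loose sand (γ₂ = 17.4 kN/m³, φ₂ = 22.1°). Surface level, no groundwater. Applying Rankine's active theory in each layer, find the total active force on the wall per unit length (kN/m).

489 kN/m

K_a1 = tan²(45°−26.5°/2) = 0.3829; K_a2 = tan²(45°−22.1°/2) = 0.4533.
Layer 1: σ at base = K_a1 γ₁ h₁ = 35.23 kPa; P₁ = ½×35.23×5.0 = 88.08.
Layer 2: σ_v at top = γ₁h₁ = 92.00; σ_h top = K_a2×92.00 = 41.70; σ_h base = K_a2×(92.00+17.4×6.1) = 89.81.
P₂ = ½(41.70+89.81)×6.1 = 401.1. Total P_a = 88.08+401.1 = 489.2 kN/m.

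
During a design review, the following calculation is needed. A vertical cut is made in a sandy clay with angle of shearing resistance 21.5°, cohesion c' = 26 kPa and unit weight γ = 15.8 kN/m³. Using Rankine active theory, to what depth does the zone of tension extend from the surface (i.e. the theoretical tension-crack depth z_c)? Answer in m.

4.83 m

K_a = tan²(45° − 21.5°/2) = 0.4636; √K_a = 0.6809.
The active pressure is zero where K_a γ z = 2c√K_a, so z_c = 2c/(γ√K_a) = 2×26/(15.8×0.6809) = 4.834 m.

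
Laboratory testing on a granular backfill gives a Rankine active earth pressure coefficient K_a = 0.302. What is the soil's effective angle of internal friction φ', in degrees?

32.4°

K_a = tan²(45° − φ/2) ⇒ 45° − φ/2 = arctan(√0.302) = 28.79°.
φ = 2(45° − 28.79°) = 32.42°.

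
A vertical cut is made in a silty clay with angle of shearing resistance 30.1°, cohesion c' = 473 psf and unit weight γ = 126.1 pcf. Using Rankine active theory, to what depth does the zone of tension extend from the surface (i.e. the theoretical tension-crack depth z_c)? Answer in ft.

K_a = tan²(45° − 30.1°/2) = 0.3320; √K_a = 0.5762.
The active pressure is zero where K_a γ z = 2c√K_a, so z_c = 2c/(γ√K_a) = 2×473/(126.1×0.5762) = 13.02 ft.

13.0 ft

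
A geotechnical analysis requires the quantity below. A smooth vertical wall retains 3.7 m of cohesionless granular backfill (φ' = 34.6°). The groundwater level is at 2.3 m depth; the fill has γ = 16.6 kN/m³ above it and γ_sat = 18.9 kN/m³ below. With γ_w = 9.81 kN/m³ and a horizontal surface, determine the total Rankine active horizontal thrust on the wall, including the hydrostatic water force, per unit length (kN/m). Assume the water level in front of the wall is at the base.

K_a = tan²(45° − φ/2) = 0.2756.
γ' = 18.9 − 9.81 = 9.090 kN/m³. Depth below WT = 1.4 m.
σ'_h at WT = K_a γ d_w = 10.52 kPa; at base = 10.52 + K_a γ' × 1.4 = 14.03 kPa.
P₁ (0–2.3 m) = ½×10.52×2.3 = 12.10. P₂ (2.3–3.7 m) = ½(10.52+14.03)×1.4 = 17.19.
P_w = ½ γ_w h₂² = 0.5×9.81×1.4² = 9.614. Total = 12.10+17.19+9.614 = 38.91 kN/m.

38.9 kN/m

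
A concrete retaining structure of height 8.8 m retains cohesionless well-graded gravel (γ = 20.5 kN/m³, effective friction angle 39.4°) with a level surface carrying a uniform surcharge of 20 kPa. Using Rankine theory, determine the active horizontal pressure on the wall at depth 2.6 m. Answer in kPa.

K_a = (1 − sin φ)/(1 + sin φ) = 0.2234.
σ_v = γz + q = 20.5 × 2.6 + 20 = 73.30 kPa.
σ_h = K_a σ_v = 0.2234 × 73.30 = 16.38 kPa.

16.4 kPa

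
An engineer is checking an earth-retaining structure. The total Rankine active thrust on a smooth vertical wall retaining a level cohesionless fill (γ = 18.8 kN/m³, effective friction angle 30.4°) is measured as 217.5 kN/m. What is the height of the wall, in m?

K_a = 0.3280. P_a = ½ K_a γ H² ⇒ H = √(2P_a/(K_a γ)).
H = √(2×217.5/(0.3280×18.8)) = 8.399 m.

8.40 m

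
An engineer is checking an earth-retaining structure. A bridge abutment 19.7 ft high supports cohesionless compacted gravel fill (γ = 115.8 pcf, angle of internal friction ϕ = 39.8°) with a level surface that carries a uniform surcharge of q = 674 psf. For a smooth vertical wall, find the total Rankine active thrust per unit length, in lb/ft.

7840 lb/ft

K_a = tan²(45° − φ/2) = 0.2194.
Soil triangle: ½ K_a γ H² = 0.5×0.2194×115.8×19.7² = 4931 lb/ft.
Surcharge rectangle: K_a q H = 0.2194×674×19.7 = 2914 lb/ft.
Total = 4931 + 2914 = 7844 lb/ft.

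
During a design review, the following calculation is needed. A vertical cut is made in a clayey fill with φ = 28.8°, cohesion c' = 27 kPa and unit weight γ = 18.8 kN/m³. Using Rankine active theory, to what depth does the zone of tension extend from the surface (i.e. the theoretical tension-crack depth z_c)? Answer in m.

4.86 m

K_a = tan²(45° − 28.8°/2) = 0.3498; √K_a = 0.5914.
The active pressure is zero where K_a γ z = 2c√K_a, so z_c = 2c/(γ√K_a) = 2×27/(18.8×0.5914) = 4.857 m.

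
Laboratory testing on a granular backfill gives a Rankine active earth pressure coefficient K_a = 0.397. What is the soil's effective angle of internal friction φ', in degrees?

25.6°

K_a = tan²(45° − φ/2) ⇒ 45° − φ/2 = arctan(√0.397) = 32.21°.
φ = 2(45° − 32.21°) = 25.57°.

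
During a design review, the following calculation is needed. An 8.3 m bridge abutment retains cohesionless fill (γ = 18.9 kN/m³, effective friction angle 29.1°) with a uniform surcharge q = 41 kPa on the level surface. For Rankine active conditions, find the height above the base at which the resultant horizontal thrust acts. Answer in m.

3.24 m

K_a = 0.3456.
Triangular part P₁ = ½K_aγH² = 225.0 at H/3 = 2.767 m; rectangular part P₂ = K_a q H = 117.6 at H/2 = 4.150 m.
ȳ = (P₁·2.767 + P₂·4.150)/(P₁+P₂) = 3.242 m.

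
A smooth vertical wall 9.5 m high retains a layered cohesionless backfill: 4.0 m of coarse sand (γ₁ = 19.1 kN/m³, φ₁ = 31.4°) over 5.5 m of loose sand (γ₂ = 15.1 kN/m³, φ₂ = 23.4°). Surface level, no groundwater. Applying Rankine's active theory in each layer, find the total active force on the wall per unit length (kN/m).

K_a1 = tan²(45°−31.4°/2) = 0.3149; K_a2 = tan²(45°−23.4°/2) = 0.4315.
Layer 1: σ at base = K_a1 γ₁ h₁ = 24.06 kPa; P₁ = ½×24.06×4.0 = 48.12.
Layer 2: σ_v at top = γ₁h₁ = 76.40; σ_h top = K_a2×76.40 = 32.97; σ_h base = K_a2×(76.40+15.1×5.5) = 68.80.
P₂ = ½(32.97+68.80)×5.5 = 279.9. Total P_a = 48.12+279.9 = 328.0 kN/m.

328 kN/m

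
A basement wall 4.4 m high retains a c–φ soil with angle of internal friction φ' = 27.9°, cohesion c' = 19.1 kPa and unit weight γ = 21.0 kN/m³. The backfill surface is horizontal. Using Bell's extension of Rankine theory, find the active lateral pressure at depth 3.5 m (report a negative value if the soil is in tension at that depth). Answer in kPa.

K_a = (1 − sin φ)/(1 + sin φ) = 0.3625.
σ_a = K_a γ z − 2c√K_a = 0.3625×21.0×3.5 − 2×19.1×0.6020 = 3.643 kPa.

3.64 kPa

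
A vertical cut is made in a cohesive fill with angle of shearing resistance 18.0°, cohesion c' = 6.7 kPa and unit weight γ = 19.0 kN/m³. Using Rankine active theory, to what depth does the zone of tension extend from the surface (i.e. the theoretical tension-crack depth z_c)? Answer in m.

K_a = tan²(45° − 18.0°/2) = 0.5279; √K_a = 0.7265.
The active pressure is zero where K_a γ z = 2c√K_a, so z_c = 2c/(γ√K_a) = 2×6.7/(19.0×0.7265) = 0.9707 m.

0.971 m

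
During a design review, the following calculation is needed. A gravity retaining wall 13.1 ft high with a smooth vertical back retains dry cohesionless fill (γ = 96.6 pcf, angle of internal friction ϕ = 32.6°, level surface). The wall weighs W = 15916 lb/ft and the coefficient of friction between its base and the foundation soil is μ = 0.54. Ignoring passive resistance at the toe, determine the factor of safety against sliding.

3.46

K_a = tan²(45° − 32.6°/2) = 0.2997.
P_a = ½K_aγH² = 0.5×0.2997×96.6×13.1² = 2484 lb/ft, acting at H/3 = 4.367 ft above the base.
FS_sliding = μW / P_a = 0.54×15916 / 2484 = 3.459.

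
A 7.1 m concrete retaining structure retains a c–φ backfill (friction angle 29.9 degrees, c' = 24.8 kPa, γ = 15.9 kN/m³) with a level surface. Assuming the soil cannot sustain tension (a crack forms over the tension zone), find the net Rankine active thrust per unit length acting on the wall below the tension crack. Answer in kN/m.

K_a = 0.3347; √K_a = 0.5785.
Tension-crack depth z_c = 2c/(γ√K_a) = 2×24.8/(15.9×0.5785) = 5.392 m.
σ_a at base = K_a γ H − 2c√K_a = 0.3347×15.9×7.1 − 2×24.8×0.5785 = 9.088 kPa.
P_a = ½ × 9.088 × (H − z_c) = 0.5×9.088×1.708 = 7.760 kN/m.

7.76 kN/m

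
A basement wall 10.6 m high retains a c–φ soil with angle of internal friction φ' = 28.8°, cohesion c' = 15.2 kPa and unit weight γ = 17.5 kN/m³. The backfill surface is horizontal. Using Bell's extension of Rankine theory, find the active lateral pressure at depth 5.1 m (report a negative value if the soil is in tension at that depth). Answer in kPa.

13.2 kPa

K_a = (1 − sin φ)/(1 + sin φ) = 0.3498.
σ_a = K_a γ z − 2c√K_a = 0.3498×17.5×5.1 − 2×15.2×0.5914 = 13.24 kPa.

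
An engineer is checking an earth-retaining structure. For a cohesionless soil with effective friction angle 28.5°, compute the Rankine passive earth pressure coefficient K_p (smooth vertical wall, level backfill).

2.83

K_p = (1 + sin φ)/(1 − sin φ) = tan²(45° + 28.5°/2) = 2.825.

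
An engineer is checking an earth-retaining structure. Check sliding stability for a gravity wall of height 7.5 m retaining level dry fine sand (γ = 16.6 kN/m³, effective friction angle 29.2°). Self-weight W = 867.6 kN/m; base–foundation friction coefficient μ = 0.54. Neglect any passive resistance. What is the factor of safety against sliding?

K_a = tan²(45° − 29.2°/2) = 0.3442.
P_a = ½K_aγH² = 0.5×0.3442×16.6×7.5² = 160.7 kN/m, acting at H/3 = 2.500 m above the base.
FS_sliding = μW / P_a = 0.54×867.6 / 160.7 = 2.915.

2.92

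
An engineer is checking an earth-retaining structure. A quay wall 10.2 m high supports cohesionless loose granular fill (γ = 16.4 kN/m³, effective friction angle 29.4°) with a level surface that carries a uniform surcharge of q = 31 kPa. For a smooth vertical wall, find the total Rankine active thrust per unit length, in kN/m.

399 kN/m

K_a = tan²(45° − φ/2) = 0.3415.
Soil triangle: ½ K_a γ H² = 0.5×0.3415×16.4×10.2² = 291.3 kN/m.
Surcharge rectangle: K_a q H = 0.3415×31×10.2 = 108.0 kN/m.
Total = 291.3 + 108.0 = 399.3 kN/m.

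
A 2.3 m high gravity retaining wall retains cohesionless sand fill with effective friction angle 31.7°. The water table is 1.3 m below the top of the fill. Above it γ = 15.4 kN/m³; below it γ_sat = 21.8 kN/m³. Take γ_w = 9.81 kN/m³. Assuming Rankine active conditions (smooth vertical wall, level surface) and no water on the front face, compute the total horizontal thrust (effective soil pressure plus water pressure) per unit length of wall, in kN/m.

17.0 kN/m

K_a = tan²(45° − φ/2) = 0.3111.
γ' = 21.8 − 9.81 = 11.99 kN/m³. Depth below WT = 1.0 m.
σ'_h at WT = K_a γ d_w = 6.228 kPa; at base = 6.228 + K_a γ' × 1.0 = 9.957 kPa.
P₁ (0–1.3 m) = ½×6.228×1.3 = 4.048. P₂ (1.3–2.3 m) = ½(6.228+9.957)×1.0 = 8.092.
P_w = ½ γ_w h₂² = 0.5×9.81×1.0² = 4.905. Total = 4.048+8.092+4.905 = 17.05 kN/m.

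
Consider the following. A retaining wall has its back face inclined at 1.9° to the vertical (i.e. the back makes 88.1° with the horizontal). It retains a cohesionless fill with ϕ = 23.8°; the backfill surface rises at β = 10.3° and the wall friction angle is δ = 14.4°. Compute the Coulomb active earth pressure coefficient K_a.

0.465

K_a = sin²(α+φ) / [sin²α · sin(α−δ) · (1 + √{sin(φ+δ)sin(φ−β) / (sin(α−δ)sin(α+β))})²].
With α = 88.1°, φ = 23.8°, δ = 14.4°, β = 10.3°: K_a = 0.4648.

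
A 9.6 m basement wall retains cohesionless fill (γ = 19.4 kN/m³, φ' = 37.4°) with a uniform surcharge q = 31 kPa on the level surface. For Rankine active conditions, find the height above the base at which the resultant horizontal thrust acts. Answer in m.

K_a = 0.2443.
Triangular part P₁ = ½K_aγH² = 218.4 at H/3 = 3.200 m; rectangular part P₂ = K_a q H = 72.69 at H/2 = 4.800 m.
ȳ = (P₁·3.200 + P₂·4.800)/(P₁+P₂) = 3.600 m.

3.60 m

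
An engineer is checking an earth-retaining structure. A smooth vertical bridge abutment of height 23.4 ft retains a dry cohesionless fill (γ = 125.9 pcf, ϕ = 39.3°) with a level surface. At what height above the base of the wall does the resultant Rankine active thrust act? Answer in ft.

K_a = 0.2245.
The pressure distribution is triangular, so the resultant acts at H/3 above the base = 23.4/3 = 7.800 ft.

7.80 ft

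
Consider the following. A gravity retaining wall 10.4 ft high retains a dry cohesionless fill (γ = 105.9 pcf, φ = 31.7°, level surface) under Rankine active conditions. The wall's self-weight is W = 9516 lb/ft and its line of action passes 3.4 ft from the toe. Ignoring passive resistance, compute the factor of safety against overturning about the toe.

K_a = tan²(45° − 31.7°/2) = 0.3111.
P_a = ½K_aγH² = 0.5×0.3111×105.9×10.4² = 1782 lb/ft, acting at H/3 = 3.467 ft above the base.
Overturning moment M_o = P_a × H/3 = 1782 × 3.467 = 6176.
Resisting moment M_r = W × 3.4 = 9516 × 3.4 = 32350.
FS_overturning = M_r/M_o = 32350/6176 = 5.239.

5.24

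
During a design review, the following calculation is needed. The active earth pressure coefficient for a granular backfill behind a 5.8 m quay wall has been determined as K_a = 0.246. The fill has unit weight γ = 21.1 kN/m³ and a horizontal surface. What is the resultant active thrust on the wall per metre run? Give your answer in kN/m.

P = ½ K_a γ H² = 0.5 × 0.246 × 21.1 × 5.8² = 87.31 kN/m.

87.3 kN/m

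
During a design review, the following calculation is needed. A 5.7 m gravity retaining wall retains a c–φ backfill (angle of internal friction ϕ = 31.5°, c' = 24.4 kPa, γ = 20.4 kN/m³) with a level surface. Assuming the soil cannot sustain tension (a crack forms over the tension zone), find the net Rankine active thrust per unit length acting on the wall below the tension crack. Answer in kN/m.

6.53 kN/m

K_a = 0.3136; √K_a = 0.5600.
Tension-crack depth z_c = 2c/(γ√K_a) = 2×24.4/(20.4×0.5600) = 4.272 m.
σ_a at base = K_a γ H − 2c√K_a = 0.3136×20.4×5.7 − 2×24.4×0.5600 = 9.140 kPa.
P_a = ½ × 9.140 × (H − z_c) = 0.5×9.140×1.428 = 6.528 kN/m.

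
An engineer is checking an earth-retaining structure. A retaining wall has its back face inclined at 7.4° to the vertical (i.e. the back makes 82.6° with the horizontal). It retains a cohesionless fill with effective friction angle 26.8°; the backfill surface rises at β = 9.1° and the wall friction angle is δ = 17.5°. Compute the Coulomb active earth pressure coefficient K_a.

0.453

K_a = sin²(α+φ) / [sin²α · sin(α−δ) · (1 + √{sin(φ+δ)sin(φ−β) / (sin(α−δ)sin(α+β))})²].
With α = 82.6°, φ = 26.8°, δ = 17.5°, β = 9.1°: K_a = 0.4529.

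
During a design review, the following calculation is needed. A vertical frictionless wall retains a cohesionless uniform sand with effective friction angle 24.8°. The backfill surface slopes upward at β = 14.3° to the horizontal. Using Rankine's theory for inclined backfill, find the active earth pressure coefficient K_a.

K_a = cos β · (cos β − √(cos²β − cos²φ)) / (cos β + √(cos²β − cos²φ)).
cos β = 0.9690, cos φ = 0.9078, √(cos²β − cos²φ) = 0.3390.
K_a = 0.9690 × (0.9690 − 0.3390)/(0.9690 + 0.3390) = 0.4667.

0.467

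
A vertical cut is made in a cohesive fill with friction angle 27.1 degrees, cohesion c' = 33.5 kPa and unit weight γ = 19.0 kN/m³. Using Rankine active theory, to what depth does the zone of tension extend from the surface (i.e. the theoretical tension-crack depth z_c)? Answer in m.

K_a = tan²(45° − 27.1°/2) = 0.3741; √K_a = 0.6116.
The active pressure is zero where K_a γ z = 2c√K_a, so z_c = 2c/(γ√K_a) = 2×33.5/(19.0×0.6116) = 5.766 m.

5.77 m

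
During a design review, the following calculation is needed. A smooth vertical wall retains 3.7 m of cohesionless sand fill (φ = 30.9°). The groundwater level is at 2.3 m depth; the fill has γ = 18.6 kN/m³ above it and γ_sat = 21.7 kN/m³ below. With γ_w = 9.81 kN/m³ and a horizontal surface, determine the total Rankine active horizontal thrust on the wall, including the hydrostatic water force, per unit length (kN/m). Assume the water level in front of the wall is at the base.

K_a = tan²(45° − φ/2) = 0.3214.
γ' = 21.7 − 9.81 = 11.89 kN/m³. Depth below WT = 1.4 m.
σ'_h at WT = K_a γ d_w = 13.75 kPa; at base = 13.75 + K_a γ' × 1.4 = 19.10 kPa.
P₁ (0–2.3 m) = ½×13.75×2.3 = 15.81. P₂ (2.3–3.7 m) = ½(13.75+19.10)×1.4 = 22.99.
P_w = ½ γ_w h₂² = 0.5×9.81×1.4² = 9.614. Total = 15.81+22.99+9.614 = 48.42 kN/m.

48.4 kN/m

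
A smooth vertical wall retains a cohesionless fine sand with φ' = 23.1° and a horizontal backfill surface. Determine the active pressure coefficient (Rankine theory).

K_a = tan²(45° − φ/2) = tan²(33.45°) = 0.4364.

0.436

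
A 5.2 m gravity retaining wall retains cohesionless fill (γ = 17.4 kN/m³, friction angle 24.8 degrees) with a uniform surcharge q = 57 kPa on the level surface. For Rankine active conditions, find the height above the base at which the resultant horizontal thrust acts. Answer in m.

2.22 m

K_a = 0.4090.
Triangular part P₁ = ½K_aγH² = 96.22 at H/3 = 1.733 m; rectangular part P₂ = K_a q H = 121.2 at H/2 = 2.600 m.
ȳ = (P₁·1.733 + P₂·2.600)/(P₁+P₂) = 2.217 m.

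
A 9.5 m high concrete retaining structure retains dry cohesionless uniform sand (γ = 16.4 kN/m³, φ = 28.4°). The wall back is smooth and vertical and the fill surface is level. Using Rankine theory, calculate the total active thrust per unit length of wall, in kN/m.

K_a = tan²(45° − φ/2) = 0.3554.
P_a = ½ K_a γ H² = 0.5 × 0.3554 × 16.4 × 9.5² = 263.0 kN/m.

263 kN/m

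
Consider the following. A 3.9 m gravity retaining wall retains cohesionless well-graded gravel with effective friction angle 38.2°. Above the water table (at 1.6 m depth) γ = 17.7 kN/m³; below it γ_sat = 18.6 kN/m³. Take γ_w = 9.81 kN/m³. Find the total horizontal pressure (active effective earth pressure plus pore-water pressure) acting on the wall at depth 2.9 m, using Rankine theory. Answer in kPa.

22.1 kPa

K_a = (1 − sin φ)/(1 + sin φ) = 0.2358.
γ' = 18.6 − 9.81 = 8.790 kN/m³.
Effective vertical stress at 2.9 m: σ'_v = 17.7×1.6 + 8.790×1.30 = 39.75 kPa.
σ'_h = K_a σ'_v = 0.2358 × 39.75 = 9.372 kPa; u = γ_w × 1.30 = 12.75 kPa.
Total σ_h = 9.372 + 12.75 = 22.12 kPa.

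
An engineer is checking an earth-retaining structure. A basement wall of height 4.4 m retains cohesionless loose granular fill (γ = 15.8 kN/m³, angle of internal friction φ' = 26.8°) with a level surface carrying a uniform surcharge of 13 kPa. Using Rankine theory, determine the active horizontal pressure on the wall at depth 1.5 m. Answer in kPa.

K_a = (1 − sin φ)/(1 + sin φ) = 0.3785.
σ_v = γz + q = 15.8 × 1.5 + 13 = 36.70 kPa.
σ_h = K_a σ_v = 0.3785 × 36.70 = 13.89 kPa.

13.9 kPa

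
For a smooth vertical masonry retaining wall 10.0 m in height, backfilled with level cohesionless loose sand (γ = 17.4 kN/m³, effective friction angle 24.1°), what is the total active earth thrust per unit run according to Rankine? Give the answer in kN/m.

366 kN/m

K_a = tan²(45° − φ/2) = 0.4201.
P_a = ½ K_a γ H² = 0.5 × 0.4201 × 17.4 × 10.0² = 365.5 kN/m.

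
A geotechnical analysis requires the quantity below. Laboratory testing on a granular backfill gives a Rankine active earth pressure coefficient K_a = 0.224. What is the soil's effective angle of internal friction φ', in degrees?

K_a = tan²(45° − φ/2) ⇒ 45° − φ/2 = arctan(√0.224) = 25.33°.
φ = 2(45° − 25.33°) = 39.34°.

39.3°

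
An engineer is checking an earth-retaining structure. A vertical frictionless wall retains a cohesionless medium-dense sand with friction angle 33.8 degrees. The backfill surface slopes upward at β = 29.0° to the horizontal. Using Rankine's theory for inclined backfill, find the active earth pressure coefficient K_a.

0.459

K_a = cos β · (cos β − √(cos²β − cos²φ)) / (cos β + √(cos²β − cos²φ)).
cos β = 0.8746, cos φ = 0.8310, √(cos²β − cos²φ) = 0.2728.
K_a = 0.8746 × (0.8746 − 0.2728)/(0.8746 + 0.2728) = 0.4587.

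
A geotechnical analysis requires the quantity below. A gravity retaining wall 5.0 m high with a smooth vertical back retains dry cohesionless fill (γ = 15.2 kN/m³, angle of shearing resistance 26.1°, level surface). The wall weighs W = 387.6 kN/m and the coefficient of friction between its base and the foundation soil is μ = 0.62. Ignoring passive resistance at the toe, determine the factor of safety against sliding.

3.25

K_a = tan²(45° − 26.1°/2) = 0.3889.
P_a = ½K_aγH² = 0.5×0.3889×15.2×5.0² = 73.90 kN/m, acting at H/3 = 1.667 m above the base.
FS_sliding = μW / P_a = 0.62×387.6 / 73.90 = 3.252.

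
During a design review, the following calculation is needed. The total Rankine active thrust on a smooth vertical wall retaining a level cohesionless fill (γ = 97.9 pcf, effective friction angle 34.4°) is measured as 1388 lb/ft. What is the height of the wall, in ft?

K_a = 0.2780. P_a = ½ K_a γ H² ⇒ H = √(2P_a/(K_a γ)).
H = √(2×1388/(0.2780×97.9)) = 10.10 ft.

10.1 ft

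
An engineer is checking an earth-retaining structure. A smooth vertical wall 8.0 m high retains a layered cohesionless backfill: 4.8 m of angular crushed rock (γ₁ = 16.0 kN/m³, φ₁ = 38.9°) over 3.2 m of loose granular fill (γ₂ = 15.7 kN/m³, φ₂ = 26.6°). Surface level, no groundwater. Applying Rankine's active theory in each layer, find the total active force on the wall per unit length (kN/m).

167 kN/m

K_a1 = tan²(45°−38.9°/2) = 0.2285; K_a2 = tan²(45°−26.6°/2) = 0.3814.
Layer 1: σ at base = K_a1 γ₁ h₁ = 17.55 kPa; P₁ = ½×17.55×4.8 = 42.12.
Layer 2: σ_v at top = γ₁h₁ = 76.80; σ_h top = K_a2×76.80 = 29.29; σ_h base = K_a2×(76.80+15.7×3.2) = 48.46.
P₂ = ½(29.29+48.46)×3.2 = 124.4. Total P_a = 42.12+124.4 = 166.5 kN/m.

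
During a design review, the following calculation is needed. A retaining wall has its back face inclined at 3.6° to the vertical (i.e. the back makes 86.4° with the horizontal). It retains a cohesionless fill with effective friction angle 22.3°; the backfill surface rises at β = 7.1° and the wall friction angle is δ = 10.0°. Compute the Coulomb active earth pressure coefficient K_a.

K_a = sin²(α+φ) / [sin²α · sin(α−δ) · (1 + √{sin(φ+δ)sin(φ−β) / (sin(α−δ)sin(α+β))})²].
With α = 86.4°, φ = 22.3°, δ = 10.0°, β = 7.1°: K_a = 0.4866.

0.487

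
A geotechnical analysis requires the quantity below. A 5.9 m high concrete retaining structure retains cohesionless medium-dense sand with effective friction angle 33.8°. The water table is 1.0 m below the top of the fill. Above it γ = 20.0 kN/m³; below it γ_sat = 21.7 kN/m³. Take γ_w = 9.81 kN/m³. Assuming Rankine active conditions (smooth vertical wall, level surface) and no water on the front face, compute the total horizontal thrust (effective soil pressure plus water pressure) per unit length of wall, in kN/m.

189 kN/m

K_a = tan²(45° − φ/2) = 0.2851.
γ' = 21.7 − 9.81 = 11.89 kN/m³. Depth below WT = 4.9 m.
σ'_h at WT = K_a γ d_w = 5.702 kPa; at base = 5.702 + K_a γ' × 4.9 = 22.31 kPa.
P₁ (0–1.0 m) = ½×5.702×1.0 = 2.851. P₂ (1.0–5.9 m) = ½(5.702+22.31)×4.9 = 68.64.
P_w = ½ γ_w h₂² = 0.5×9.81×4.9² = 117.8. Total = 2.851+68.64+117.8 = 189.3 kN/m.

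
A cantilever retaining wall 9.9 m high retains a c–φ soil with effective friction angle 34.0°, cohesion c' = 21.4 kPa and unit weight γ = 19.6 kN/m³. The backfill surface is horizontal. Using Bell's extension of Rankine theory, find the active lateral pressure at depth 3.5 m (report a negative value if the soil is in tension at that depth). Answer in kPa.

-3.36 kPa

K_a = (1 − sin φ)/(1 + sin φ) = 0.2827.
σ_a = K_a γ z − 2c√K_a = 0.2827×19.6×3.5 − 2×21.4×0.5317 = -3.363 kPa.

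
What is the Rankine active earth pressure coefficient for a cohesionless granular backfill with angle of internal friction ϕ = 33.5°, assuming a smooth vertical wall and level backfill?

0.289

K_a = (1 − sin φ)/(1 + sin φ) = (1 − sin 33.5°)/(1 + sin 33.5°) = 0.2887.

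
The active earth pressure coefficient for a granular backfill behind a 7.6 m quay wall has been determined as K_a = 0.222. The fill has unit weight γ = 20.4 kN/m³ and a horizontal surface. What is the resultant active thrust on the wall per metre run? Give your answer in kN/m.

131 kN/m

P = ½ K_a γ H² = 0.5 × 0.222 × 20.4 × 7.6² = 130.8 kN/m.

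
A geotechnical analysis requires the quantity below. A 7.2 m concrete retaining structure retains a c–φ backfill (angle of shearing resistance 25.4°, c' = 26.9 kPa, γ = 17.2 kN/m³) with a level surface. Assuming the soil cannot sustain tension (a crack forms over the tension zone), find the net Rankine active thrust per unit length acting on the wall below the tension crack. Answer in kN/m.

17.4 kN/m

K_a = 0.3996; √K_a = 0.6322.
Tension-crack depth z_c = 2c/(γ√K_a) = 2×26.9/(17.2×0.6322) = 4.948 m.
σ_a at base = K_a γ H − 2c√K_a = 0.3996×17.2×7.2 − 2×26.9×0.6322 = 15.48 kPa.
P_a = ½ × 15.48 × (H − z_c) = 0.5×15.48×2.252 = 17.43 kN/m.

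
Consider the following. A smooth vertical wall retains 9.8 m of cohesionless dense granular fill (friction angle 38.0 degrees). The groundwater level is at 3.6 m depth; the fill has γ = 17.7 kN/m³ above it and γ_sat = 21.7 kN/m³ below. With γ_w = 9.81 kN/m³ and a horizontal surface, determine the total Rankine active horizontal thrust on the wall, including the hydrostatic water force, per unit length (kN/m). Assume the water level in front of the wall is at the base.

364 kN/m

K_a = tan²(45° − φ/2) = 0.2379.
γ' = 21.7 − 9.81 = 11.89 kN/m³. Depth below WT = 6.2 m.
σ'_h at WT = K_a γ d_w = 15.16 kPa; at base = 15.16 + K_a γ' × 6.2 = 32.69 kPa.
P₁ (0–3.6 m) = ½×15.16×3.6 = 27.28. P₂ (3.6–9.8 m) = ½(15.16+32.69)×6.2 = 148.3.
P_w = ½ γ_w h₂² = 0.5×9.81×6.2² = 188.5. Total = 27.28+148.3+188.5 = 364.2 kN/m.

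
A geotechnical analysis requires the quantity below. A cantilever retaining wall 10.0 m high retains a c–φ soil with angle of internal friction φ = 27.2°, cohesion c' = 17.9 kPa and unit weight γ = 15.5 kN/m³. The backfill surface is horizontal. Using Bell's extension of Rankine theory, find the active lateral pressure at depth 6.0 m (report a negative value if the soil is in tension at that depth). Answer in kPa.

12.8 kPa

K_a = (1 − sin φ)/(1 + sin φ) = 0.3726.
σ_a = K_a γ z − 2c√K_a = 0.3726×15.5×6.0 − 2×17.9×0.6104 = 12.80 kPa.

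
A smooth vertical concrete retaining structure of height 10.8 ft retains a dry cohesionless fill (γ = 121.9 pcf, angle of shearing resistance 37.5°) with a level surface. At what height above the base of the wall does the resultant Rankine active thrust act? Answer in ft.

3.60 ft

K_a = 0.2432.
The pressure distribution is triangular, so the resultant acts at H/3 above the base = 10.8/3 = 3.600 ft.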